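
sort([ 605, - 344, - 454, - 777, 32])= [  -  777, - 454, - 344, 32, 605 ] 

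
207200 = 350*592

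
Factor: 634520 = 2^3* 5^1*29^1 *547^1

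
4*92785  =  371140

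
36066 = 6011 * 6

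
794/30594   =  397/15297= 0.03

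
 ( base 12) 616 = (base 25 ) 1A7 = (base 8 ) 1562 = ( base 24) 1ci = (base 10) 882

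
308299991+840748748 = 1149048739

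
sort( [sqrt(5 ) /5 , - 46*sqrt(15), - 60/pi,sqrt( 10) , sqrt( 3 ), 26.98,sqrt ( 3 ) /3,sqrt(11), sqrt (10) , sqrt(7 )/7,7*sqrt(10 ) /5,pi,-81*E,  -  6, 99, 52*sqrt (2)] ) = [- 81*E,-46*sqrt (15 ),-60/pi, - 6,sqrt(7 ) /7 , sqrt( 5 ) /5 , sqrt( 3)/3, sqrt( 3),pi,sqrt(10 ), sqrt(10),sqrt( 11),7*sqrt(10) /5,26.98, 52*sqrt( 2),  99]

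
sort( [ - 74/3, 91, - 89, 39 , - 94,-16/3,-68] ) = [ - 94, - 89, - 68,-74/3, - 16/3,39 , 91]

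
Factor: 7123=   17^1*419^1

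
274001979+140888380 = 414890359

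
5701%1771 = 388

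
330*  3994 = 1318020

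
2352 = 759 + 1593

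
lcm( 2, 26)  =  26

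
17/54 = 17/54 = 0.31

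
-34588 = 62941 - 97529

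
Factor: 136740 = 2^2*3^1*5^1*43^1*53^1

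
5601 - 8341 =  - 2740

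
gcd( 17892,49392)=252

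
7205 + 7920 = 15125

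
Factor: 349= 349^1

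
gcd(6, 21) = 3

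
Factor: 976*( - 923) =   -  2^4*13^1*61^1 * 71^1 = - 900848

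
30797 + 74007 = 104804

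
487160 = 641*760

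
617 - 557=60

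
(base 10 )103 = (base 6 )251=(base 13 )7C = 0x67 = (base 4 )1213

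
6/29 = 6/29 = 0.21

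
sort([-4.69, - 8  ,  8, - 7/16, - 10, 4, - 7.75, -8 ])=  [ - 10, - 8, - 8,  -  7.75, - 4.69, - 7/16,4, 8] 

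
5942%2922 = 98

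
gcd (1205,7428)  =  1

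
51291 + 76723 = 128014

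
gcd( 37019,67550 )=1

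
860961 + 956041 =1817002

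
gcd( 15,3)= 3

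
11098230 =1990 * 5577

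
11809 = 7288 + 4521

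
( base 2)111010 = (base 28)22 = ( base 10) 58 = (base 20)2I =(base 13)46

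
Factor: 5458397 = 7^1 *779771^1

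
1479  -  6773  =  -5294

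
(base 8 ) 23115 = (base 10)9805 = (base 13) 4603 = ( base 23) IC7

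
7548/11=686+2/11 = 686.18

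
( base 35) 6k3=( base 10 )8053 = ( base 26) BNJ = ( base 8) 17565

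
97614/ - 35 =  - 2789 + 1/35 = - 2788.97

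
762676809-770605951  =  -7929142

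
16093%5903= 4287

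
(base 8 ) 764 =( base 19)176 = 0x1f4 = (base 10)500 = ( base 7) 1313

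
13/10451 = 13/10451 = 0.00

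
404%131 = 11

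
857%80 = 57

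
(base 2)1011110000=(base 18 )25e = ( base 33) MQ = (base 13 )45B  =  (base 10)752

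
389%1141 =389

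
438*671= 293898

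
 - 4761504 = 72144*( -66 )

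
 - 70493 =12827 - 83320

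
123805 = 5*24761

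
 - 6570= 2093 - 8663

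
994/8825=994/8825=0.11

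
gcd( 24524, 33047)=1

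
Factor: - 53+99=2^1*23^1  =  46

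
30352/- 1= - 30352 + 0/1 = -  30352.00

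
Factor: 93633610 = 2^1 * 5^1*7^2*191089^1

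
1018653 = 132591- - 886062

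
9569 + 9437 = 19006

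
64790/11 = 5890 = 5890.00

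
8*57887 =463096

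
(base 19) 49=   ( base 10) 85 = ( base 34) 2h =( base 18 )4d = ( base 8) 125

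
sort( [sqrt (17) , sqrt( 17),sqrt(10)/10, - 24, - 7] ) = [ - 24, - 7, sqrt(10)/10,sqrt( 17),sqrt( 17)] 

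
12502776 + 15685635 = 28188411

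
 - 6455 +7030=575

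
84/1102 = 42/551 = 0.08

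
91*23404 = 2129764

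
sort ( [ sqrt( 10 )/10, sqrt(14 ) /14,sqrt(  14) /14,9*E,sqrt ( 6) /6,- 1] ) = [ - 1,sqrt(14) /14,sqrt( 14) /14, sqrt(10) /10, sqrt(6)/6,9*E]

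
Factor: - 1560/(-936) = 3^( - 1 )*5^1 = 5/3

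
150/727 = 150/727=0.21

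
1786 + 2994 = 4780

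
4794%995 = 814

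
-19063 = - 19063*1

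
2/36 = 1/18=0.06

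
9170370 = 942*9735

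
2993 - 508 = 2485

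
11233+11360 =22593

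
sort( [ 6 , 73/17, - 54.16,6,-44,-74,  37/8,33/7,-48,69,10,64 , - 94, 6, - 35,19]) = [- 94,- 74 , - 54.16,  -  48 ,-44, - 35, 73/17, 37/8,33/7, 6, 6,6,10,19,64,69]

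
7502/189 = 7502/189 = 39.69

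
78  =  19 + 59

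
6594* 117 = 771498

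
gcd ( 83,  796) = 1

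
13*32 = 416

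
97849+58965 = 156814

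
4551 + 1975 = 6526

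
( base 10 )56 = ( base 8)70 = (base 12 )48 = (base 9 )62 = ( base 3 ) 2002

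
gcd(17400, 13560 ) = 120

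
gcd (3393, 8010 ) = 9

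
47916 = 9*5324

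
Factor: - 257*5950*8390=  - 2^2*5^3* 7^1* 17^1*257^1*839^1 = - 12829568500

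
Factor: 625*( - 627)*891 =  - 349160625  =  - 3^5*5^4*11^2*19^1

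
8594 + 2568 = 11162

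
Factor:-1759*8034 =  - 2^1*3^1*13^1 * 103^1*1759^1 = - 14131806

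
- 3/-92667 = 1/30889 = 0.00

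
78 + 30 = 108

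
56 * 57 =3192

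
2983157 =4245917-1262760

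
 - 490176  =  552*( - 888) 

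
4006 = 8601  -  4595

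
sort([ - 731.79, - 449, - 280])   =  [ - 731.79, - 449  ,- 280]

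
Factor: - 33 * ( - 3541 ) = 116853 = 3^1*11^1 *3541^1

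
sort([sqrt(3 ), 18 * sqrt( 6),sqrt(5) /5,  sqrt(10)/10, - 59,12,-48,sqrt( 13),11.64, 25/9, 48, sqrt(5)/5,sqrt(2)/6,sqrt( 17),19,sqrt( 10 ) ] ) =[ - 59 , - 48,sqrt( 2) /6,sqrt(10)/10,sqrt( 5)/5,sqrt(5) /5,sqrt(3),25/9,sqrt(10), sqrt( 13),  sqrt(17), 11.64,12,19,18*sqrt ( 6),48 ]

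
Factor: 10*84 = 2^3*3^1*5^1*7^1  =  840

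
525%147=84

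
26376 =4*6594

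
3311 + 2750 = 6061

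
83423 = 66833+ 16590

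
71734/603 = 71734/603 = 118.96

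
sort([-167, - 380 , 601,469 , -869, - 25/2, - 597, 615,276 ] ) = [ - 869 , - 597, - 380, - 167, - 25/2,  276,469,601,615 ] 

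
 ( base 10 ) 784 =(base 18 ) 27A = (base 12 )554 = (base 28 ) 100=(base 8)1420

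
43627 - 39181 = 4446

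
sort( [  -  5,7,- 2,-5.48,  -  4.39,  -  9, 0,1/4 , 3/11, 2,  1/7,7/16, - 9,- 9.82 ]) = [-9.82,-9, - 9, - 5.48,  -  5,-4.39,-2, 0,1/7,1/4,3/11, 7/16,  2, 7 ]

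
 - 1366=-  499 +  - 867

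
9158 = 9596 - 438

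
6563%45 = 38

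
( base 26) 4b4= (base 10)2994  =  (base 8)5662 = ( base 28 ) 3MQ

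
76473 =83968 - 7495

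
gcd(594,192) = 6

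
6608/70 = 472/5  =  94.40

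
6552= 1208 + 5344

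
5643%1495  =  1158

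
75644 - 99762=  - 24118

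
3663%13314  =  3663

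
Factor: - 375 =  - 3^1 *5^3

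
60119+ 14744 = 74863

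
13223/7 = 1889 = 1889.00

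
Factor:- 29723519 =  - 7^1*4246217^1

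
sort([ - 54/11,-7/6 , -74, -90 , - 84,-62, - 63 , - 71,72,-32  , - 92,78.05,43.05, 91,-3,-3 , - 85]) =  [-92, - 90,  -  85, - 84, -74, - 71,-63, - 62,-32 ,-54/11,  -  3,  -  3, - 7/6,43.05, 72,78.05, 91]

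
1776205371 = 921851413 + 854353958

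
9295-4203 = 5092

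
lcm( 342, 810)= 15390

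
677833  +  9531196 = 10209029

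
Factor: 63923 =97^1*659^1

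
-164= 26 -190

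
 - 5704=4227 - 9931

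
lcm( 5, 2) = 10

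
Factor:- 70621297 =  - 83^1*653^1*1303^1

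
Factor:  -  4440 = - 2^3*3^1 * 5^1*37^1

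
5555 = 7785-2230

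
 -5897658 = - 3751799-2145859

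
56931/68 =56931/68 = 837.22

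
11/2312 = 11/2312 = 0.00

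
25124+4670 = 29794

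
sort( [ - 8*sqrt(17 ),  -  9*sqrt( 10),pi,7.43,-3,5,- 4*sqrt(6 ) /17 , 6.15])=[ - 8*sqrt(17), - 9 * sqrt(10 ),-3, -4*sqrt(6)/17,pi,5,6.15, 7.43] 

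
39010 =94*415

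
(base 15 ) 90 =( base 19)72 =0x87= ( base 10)135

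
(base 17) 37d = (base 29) 15D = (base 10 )999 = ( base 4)33213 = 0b1111100111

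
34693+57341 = 92034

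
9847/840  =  9847/840 = 11.72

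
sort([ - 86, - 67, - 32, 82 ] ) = [ - 86, - 67, - 32, 82]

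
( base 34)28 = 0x4C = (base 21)3D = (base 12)64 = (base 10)76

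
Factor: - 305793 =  - 3^2*61^1*557^1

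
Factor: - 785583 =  - 3^2*191^1 * 457^1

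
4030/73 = 4030/73   =  55.21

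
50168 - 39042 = 11126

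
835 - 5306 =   -  4471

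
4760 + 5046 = 9806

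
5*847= 4235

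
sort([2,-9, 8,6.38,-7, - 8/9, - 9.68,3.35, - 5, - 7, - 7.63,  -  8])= [ - 9.68, - 9, - 8  , - 7.63, - 7, - 7 ,-5, - 8/9,2,3.35,6.38,8]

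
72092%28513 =15066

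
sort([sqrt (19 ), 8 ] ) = [ sqrt( 19 ), 8 ] 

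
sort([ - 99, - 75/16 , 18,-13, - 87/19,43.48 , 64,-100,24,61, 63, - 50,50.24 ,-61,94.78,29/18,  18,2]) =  [ - 100, - 99, - 61,-50, - 13, - 75/16, - 87/19,  29/18, 2,18, 18, 24,43.48, 50.24,61,  63,64,94.78]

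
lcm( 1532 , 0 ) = 0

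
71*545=38695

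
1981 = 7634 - 5653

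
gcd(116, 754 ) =58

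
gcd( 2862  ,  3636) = 18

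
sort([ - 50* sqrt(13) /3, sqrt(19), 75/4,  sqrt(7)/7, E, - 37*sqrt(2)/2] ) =[ - 50* sqrt(13) /3, - 37 * sqrt( 2)/2,  sqrt(7)/7, E, sqrt( 19), 75/4]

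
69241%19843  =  9712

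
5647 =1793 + 3854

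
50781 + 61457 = 112238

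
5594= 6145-551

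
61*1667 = 101687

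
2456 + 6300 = 8756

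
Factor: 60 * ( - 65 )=  -  2^2 * 3^1*5^2*13^1 = - 3900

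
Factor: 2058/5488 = 2^( - 3)*3^1= 3/8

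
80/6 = 13  +  1/3 = 13.33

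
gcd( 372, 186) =186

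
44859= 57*787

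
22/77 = 2/7=   0.29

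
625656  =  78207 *8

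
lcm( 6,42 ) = 42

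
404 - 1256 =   -  852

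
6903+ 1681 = 8584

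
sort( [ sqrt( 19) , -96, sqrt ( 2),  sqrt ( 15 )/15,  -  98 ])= [ - 98, - 96, sqrt( 15) /15,sqrt( 2), sqrt( 19 )]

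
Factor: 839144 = 2^3*29^1*3617^1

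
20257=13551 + 6706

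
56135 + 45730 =101865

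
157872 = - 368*( - 429 )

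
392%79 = 76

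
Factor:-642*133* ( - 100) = 2^3*3^1*5^2*7^1*19^1*107^1 = 8538600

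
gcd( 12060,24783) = 3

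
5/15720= 1/3144 = 0.00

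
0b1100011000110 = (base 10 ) 6342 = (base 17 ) 14g1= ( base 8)14306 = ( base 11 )4846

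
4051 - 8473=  - 4422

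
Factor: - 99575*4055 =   -  5^3*7^1*569^1*811^1 = - 403776625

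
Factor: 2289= 3^1*7^1*109^1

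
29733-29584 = 149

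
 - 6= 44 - 50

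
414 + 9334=9748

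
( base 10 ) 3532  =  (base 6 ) 24204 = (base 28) 4E4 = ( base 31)3kt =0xdcc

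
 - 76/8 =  -19/2 = -9.50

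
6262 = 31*202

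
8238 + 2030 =10268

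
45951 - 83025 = - 37074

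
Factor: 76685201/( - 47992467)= - 3^( - 1)*23^( - 2)*37^1*30241^ (-1 )*2072573^1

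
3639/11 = 3639/11 = 330.82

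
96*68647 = 6590112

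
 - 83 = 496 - 579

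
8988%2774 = 666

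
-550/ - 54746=275/27373 = 0.01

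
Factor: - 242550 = -2^1*3^2 * 5^2*7^2* 11^1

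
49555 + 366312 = 415867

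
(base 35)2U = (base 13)79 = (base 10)100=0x64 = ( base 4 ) 1210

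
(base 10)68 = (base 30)28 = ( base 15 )48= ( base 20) 38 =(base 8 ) 104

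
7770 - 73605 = -65835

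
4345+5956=10301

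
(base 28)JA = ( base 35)fh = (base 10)542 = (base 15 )262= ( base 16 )21E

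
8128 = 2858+5270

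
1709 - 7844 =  - 6135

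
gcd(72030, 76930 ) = 490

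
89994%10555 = 5554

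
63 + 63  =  126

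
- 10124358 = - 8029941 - 2094417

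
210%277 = 210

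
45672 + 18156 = 63828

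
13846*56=775376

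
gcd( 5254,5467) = 71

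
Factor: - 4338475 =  - 5^2*173539^1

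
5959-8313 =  - 2354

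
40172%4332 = 1184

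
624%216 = 192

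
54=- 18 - - 72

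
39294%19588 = 118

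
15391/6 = 15391/6= 2565.17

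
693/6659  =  693/6659 = 0.10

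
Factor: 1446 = 2^1 * 3^1*241^1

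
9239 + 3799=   13038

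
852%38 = 16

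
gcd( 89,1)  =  1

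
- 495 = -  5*99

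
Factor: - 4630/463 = -10 = - 2^1*5^1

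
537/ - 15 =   -  179/5 =- 35.80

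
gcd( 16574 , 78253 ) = 1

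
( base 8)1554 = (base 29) 116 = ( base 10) 876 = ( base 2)1101101100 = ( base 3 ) 1012110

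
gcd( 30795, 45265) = 5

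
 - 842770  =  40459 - 883229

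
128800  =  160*805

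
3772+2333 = 6105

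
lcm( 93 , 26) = 2418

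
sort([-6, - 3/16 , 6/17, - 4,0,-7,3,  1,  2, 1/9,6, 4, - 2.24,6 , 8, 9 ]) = [ - 7 , - 6,-4, - 2.24, - 3/16, 0, 1/9 , 6/17, 1,  2,3, 4, 6,6,  8,  9]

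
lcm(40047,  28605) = 200235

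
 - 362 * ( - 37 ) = 13394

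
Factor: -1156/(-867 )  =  2^2*3^ ( - 1) = 4/3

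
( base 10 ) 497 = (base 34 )EL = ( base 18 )19b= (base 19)173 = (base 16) 1F1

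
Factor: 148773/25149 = 83^( - 1)*491^1 = 491/83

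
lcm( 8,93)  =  744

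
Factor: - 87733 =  - 59^1* 1487^1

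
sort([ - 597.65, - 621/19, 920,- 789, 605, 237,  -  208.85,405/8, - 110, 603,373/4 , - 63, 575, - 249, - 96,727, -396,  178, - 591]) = [-789,  -  597.65, - 591, - 396, - 249,-208.85 ,-110, - 96 , - 63, - 621/19,405/8, 373/4, 178, 237,  575, 603, 605, 727, 920 ]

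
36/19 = 1+17/19 = 1.89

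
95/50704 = 95/50704 =0.00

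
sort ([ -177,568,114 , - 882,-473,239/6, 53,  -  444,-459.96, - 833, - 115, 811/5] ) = [-882, - 833, - 473, - 459.96 , - 444 ,- 177, - 115,  239/6,53,114,811/5,568 ]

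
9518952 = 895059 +8623893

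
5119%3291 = 1828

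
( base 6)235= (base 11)87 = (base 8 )137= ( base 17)5a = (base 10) 95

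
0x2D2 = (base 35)KM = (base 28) PM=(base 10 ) 722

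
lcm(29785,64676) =2263660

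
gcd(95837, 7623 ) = 7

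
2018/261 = 7 + 191/261  =  7.73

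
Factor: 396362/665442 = 3^( - 3)*59^1 *3359^1*12323^ ( - 1 )= 198181/332721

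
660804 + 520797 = 1181601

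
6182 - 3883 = 2299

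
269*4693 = 1262417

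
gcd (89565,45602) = 1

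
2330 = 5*466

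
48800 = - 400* ( - 122) 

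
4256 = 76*56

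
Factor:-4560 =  - 2^4 * 3^1*5^1*19^1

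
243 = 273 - 30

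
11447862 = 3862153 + 7585709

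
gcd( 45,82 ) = 1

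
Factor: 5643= 3^3*11^1*19^1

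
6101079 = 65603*93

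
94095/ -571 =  - 165 +120/571 = -164.79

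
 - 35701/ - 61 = 585+16/61=585.26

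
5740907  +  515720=6256627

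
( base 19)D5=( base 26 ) 9I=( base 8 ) 374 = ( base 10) 252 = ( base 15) 11c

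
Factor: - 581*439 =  - 255059 = -7^1*83^1 *439^1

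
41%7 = 6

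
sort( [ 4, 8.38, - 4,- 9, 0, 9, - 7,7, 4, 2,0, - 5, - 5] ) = [ - 9, - 7, - 5, - 5 , - 4, 0, 0, 2, 4, 4, 7, 8.38,  9 ]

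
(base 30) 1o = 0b110110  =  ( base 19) 2g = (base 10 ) 54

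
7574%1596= 1190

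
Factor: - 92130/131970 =  -  37^1 * 53^(-1) =- 37/53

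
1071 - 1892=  - 821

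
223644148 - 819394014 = -595749866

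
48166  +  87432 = 135598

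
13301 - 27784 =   -  14483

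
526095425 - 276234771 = 249860654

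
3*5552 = 16656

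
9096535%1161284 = 967547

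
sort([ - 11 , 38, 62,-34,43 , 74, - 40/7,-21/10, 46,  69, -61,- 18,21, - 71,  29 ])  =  [ - 71 ,-61, - 34,-18,-11, - 40/7, - 21/10,  21, 29 , 38 , 43, 46,  62,69,74 ]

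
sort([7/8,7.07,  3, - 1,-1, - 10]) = [-10, - 1, - 1,7/8, 3,7.07] 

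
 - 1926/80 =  - 963/40 = - 24.07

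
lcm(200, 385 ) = 15400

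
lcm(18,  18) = 18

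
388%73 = 23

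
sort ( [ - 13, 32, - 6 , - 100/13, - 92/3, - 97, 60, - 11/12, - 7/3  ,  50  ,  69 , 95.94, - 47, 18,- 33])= [-97 , - 47, - 33 , - 92/3,  -  13, - 100/13,-6,-7/3,-11/12, 18, 32, 50, 60, 69 , 95.94 ] 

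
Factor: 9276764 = 2^2*7^1*17^1*19489^1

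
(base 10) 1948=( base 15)89D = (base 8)3634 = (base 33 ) 1q1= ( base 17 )6ca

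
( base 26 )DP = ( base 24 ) F3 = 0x16b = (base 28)cr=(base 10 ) 363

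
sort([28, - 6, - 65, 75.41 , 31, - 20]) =[ - 65, - 20, - 6, 28, 31, 75.41]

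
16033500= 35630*450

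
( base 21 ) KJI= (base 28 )blp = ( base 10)9237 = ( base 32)90L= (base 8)22025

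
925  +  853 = 1778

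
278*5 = 1390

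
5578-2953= 2625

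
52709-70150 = - 17441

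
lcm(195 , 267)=17355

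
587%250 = 87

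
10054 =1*10054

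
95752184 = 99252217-3500033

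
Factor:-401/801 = - 3^(-2 )*89^( - 1 )*401^1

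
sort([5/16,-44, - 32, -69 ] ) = [ - 69,  -  44, - 32,5/16]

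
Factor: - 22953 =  - 3^1*7^1 *1093^1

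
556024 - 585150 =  - 29126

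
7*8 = 56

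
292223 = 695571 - 403348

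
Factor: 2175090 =2^1 *3^1* 5^1*  72503^1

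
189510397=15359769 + 174150628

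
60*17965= 1077900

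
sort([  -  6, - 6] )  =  [ - 6, - 6]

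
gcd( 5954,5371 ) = 1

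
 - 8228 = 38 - 8266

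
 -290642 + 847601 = 556959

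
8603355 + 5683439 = 14286794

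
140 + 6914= 7054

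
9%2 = 1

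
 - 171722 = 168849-340571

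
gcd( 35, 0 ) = 35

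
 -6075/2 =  - 6075/2 = - 3037.50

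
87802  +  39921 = 127723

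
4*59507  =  238028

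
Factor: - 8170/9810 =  - 817/981 =-  3^(- 2 )*19^1*43^1*109^( - 1)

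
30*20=600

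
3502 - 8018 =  - 4516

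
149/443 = 149/443 = 0.34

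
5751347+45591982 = 51343329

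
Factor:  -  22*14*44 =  - 13552 = -2^4*7^1*11^2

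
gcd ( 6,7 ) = 1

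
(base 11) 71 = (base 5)303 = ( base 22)3C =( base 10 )78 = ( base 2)1001110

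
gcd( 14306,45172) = 46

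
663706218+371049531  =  1034755749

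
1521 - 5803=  - 4282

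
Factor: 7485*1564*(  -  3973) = - 2^2*3^1*5^1*17^1*23^1*29^1*137^1*499^1=- 46510083420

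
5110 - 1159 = 3951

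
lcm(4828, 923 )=62764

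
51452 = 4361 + 47091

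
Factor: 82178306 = 2^1 * 7^1 *17^2  *  19^1*1069^1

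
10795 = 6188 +4607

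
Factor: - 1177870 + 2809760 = 1631890=2^1*5^1*13^1*12553^1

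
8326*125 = 1040750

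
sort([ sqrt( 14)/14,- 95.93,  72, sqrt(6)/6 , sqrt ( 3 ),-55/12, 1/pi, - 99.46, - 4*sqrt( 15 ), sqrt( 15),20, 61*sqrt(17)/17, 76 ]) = [ - 99.46,-95.93, - 4*sqrt( 15), - 55/12, sqrt( 14)/14, 1/pi, sqrt (6)/6,sqrt( 3 ), sqrt ( 15), 61 * sqrt(17 )/17, 20, 72, 76]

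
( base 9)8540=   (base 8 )14201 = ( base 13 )2b17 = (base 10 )6273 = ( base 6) 45013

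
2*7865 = 15730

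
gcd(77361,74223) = 3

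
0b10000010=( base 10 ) 130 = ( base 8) 202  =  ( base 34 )3S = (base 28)4I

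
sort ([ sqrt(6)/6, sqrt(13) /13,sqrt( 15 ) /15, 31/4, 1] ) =[ sqrt( 15)/15, sqrt (13)/13,  sqrt(6)/6, 1,31/4]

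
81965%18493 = 7993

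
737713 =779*947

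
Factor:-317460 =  - 2^2*3^1 * 5^1 *11^1 * 13^1*37^1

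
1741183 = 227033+1514150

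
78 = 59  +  19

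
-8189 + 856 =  - 7333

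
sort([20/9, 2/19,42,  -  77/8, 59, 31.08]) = [- 77/8,2/19 , 20/9,31.08,  42,  59] 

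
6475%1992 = 499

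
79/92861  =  79/92861 = 0.00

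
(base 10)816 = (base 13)4aa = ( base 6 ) 3440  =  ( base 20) 20g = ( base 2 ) 1100110000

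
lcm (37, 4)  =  148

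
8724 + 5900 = 14624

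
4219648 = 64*65932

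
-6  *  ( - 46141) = 276846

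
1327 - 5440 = - 4113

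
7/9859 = 7/9859 = 0.00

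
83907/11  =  7627+ 10/11 = 7627.91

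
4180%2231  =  1949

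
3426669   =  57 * 60117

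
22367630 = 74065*302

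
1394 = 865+529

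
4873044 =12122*402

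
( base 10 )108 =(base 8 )154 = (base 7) 213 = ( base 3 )11000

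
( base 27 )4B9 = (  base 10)3222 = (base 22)6ea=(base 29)3o3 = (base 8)6226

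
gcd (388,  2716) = 388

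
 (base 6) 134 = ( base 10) 58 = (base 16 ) 3A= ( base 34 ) 1O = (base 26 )26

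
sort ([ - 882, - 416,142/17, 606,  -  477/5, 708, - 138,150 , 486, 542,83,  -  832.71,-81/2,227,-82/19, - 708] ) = [-882, - 832.71, - 708, -416, -138,-477/5,  -  81/2,  -  82/19, 142/17,83,150,227,486,542, 606, 708]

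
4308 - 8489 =  -  4181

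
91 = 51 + 40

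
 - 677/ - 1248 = 677/1248 = 0.54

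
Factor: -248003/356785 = -497/715 =- 5^ ( - 1)*7^1 * 11^ (-1)*13^( - 1)*71^1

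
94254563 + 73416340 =167670903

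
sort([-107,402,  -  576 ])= [-576,-107,402]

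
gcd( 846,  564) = 282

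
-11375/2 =-5688 + 1/2 = - 5687.50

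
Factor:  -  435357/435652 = - 2^( - 2)*3^2*7^( - 1)*13^1*61^2*15559^( - 1)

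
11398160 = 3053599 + 8344561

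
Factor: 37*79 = 37^1*79^1 = 2923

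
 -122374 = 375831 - 498205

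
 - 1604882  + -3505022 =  - 5109904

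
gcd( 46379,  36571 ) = 1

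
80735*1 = 80735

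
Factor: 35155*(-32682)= -1148935710 = -2^1*3^1*5^1*13^1 * 79^1*89^1*419^1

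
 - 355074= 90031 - 445105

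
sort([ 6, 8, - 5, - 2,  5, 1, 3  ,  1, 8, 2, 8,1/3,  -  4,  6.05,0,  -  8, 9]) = [ - 8,-5, - 4, - 2, 0,1/3, 1, 1, 2, 3, 5, 6, 6.05, 8,  8 , 8,9 ]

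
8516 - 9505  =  -989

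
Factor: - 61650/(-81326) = 30825/40663 =3^2*5^2 * 7^( - 1 )*37^( - 1)* 137^1*157^( - 1 )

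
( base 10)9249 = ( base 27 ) CIF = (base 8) 22041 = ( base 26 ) DHJ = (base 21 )kk9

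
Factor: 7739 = 71^1 *109^1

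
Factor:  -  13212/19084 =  - 3^2 * 13^(  -  1)  =  - 9/13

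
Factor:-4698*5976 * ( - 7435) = 2^4*3^6 * 5^1 * 29^1*83^1 * 1487^1=   208739468880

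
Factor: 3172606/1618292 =2^(-1)*13^(  -  1 )*103^1*15401^1*  31121^( - 1) = 1586303/809146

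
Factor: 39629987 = 39629987^1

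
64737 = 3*21579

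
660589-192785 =467804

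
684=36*19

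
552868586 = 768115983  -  215247397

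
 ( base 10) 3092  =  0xc14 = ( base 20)7ec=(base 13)153b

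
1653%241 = 207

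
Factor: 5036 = 2^2*1259^1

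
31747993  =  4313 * 7361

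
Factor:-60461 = -103^1*587^1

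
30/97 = 30/97 =0.31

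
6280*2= 12560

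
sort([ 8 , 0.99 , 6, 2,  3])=[ 0.99,2,  3,6 , 8]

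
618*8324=5144232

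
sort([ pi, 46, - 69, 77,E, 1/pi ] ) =[ - 69,1/pi,E, pi,46 , 77] 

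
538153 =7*76879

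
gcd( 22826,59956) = 2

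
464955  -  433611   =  31344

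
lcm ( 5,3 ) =15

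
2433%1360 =1073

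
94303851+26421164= 120725015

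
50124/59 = 50124/59 =849.56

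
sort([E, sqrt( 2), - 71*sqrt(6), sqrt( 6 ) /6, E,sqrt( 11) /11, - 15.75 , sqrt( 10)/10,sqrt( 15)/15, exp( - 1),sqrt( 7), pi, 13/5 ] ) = [-71*sqrt(6 ), - 15.75, sqrt(15) /15,sqrt( 11)/11 , sqrt( 10 )/10, exp(  -  1 ), sqrt( 6)/6, sqrt(2 ), 13/5,  sqrt(7),E, E  ,  pi] 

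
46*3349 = 154054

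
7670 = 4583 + 3087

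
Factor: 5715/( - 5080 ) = - 9/8 = - 2^(-3 )* 3^2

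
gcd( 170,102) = 34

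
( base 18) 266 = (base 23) 1A3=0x2FA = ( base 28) R6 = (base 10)762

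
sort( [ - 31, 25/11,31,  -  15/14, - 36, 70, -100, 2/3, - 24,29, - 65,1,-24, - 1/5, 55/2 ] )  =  [ - 100, - 65, -36,  -  31,  -  24, - 24, - 15/14,-1/5, 2/3,1, 25/11, 55/2, 29, 31, 70] 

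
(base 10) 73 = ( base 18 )41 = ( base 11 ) 67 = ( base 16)49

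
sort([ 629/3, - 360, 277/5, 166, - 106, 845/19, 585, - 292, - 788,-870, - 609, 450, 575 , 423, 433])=[-870, - 788, - 609, - 360, - 292, - 106,845/19,277/5,166, 629/3, 423, 433, 450, 575, 585]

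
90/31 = 2 + 28/31 = 2.90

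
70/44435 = 14/8887 = 0.00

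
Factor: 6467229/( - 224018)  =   - 2^( - 1)*3^3*101^( - 1)*1109^(-1)*239527^1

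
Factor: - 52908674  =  -2^1 *7^1*13^1*290707^1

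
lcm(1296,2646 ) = 63504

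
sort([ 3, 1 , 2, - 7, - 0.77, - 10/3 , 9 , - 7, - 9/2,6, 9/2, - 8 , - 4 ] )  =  [- 8, - 7,-7, - 9/2 ,- 4, - 10/3, - 0.77,1, 2, 3, 9/2,  6,  9]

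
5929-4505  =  1424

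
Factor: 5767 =73^1*79^1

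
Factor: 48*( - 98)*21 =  - 2^5*3^2*  7^3 = - 98784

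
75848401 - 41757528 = 34090873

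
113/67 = 1 + 46/67 = 1.69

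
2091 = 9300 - 7209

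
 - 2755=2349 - 5104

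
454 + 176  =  630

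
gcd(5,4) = 1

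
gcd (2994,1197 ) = 3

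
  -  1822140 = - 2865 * 636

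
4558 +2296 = 6854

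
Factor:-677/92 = -2^(-2)*23^(  -  1)*677^1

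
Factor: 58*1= 2^1*29^1=58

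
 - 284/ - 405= 284/405 = 0.70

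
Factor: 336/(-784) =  - 3/7 = - 3^1*7^( - 1) 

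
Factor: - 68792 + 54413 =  - 3^1 * 4793^1 = -14379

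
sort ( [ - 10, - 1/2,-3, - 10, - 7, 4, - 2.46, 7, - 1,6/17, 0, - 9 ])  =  [-10 , - 10, - 9 , - 7, - 3, - 2.46, - 1, - 1/2, 0, 6/17, 4  ,  7 ]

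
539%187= 165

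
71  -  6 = 65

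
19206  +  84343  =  103549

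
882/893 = 882/893 = 0.99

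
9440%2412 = 2204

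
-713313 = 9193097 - 9906410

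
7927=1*7927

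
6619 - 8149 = - 1530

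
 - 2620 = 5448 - 8068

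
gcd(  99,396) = 99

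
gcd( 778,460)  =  2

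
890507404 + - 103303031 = 787204373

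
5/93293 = 5/93293 = 0.00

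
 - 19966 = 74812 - 94778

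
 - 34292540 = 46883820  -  81176360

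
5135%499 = 145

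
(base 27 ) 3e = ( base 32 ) 2V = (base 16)5f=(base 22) 47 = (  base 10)95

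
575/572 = 575/572 = 1.01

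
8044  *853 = 6861532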